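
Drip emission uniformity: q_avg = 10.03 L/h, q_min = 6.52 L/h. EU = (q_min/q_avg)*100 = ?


EU = (q_min/q_avg)*100 = (6.52/10.03)*100 = 65.0050%

65.0050 %


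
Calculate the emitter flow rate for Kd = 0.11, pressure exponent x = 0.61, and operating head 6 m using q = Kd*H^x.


q = Kd * H^x = 0.11 * 6^0.61 = 0.11 * 2.983131

0.3281 L/h


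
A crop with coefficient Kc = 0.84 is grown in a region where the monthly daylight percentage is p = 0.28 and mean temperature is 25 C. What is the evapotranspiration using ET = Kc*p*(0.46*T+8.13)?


ET = Kc * p * (0.46*T + 8.13)
ET = 0.84 * 0.28 * (0.46*25 + 8.13)
ET = 0.84 * 0.28 * 19.6300

4.6170 mm/day


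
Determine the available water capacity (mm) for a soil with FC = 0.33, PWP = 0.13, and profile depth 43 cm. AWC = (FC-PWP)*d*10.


AWC = (FC - PWP) * d * 10
AWC = (0.33 - 0.13) * 43 * 10
AWC = 0.2000 * 43 * 10

86.0000 mm


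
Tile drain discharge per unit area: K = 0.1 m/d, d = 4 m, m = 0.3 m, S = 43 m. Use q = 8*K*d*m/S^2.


q = 8*K*d*m/S^2
q = 8*0.1*4*0.3/43^2
q = 0.9600 / 1849

5.1920e-04 m/d


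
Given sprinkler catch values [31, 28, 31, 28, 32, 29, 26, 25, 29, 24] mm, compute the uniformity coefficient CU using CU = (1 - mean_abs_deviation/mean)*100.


mean = 28.300000 mm
MAD = 2.100000 mm
CU = (1 - 2.100000/28.300000)*100

92.5795 %


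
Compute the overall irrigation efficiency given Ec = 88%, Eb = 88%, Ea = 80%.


Ec = 0.88, Eb = 0.88, Ea = 0.8
E = 0.88 * 0.88 * 0.8 * 100 = 61.9520%

61.9520 %


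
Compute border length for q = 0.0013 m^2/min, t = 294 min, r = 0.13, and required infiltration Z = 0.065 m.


L = q*t/((1+r)*Z)
L = 0.0013*294/((1+0.13)*0.065)
L = 0.3822/0.07345

5.2035 m


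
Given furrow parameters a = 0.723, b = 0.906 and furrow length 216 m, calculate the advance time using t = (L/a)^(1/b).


t = (L/a)^(1/b)
t = (216/0.723)^(1/0.906)
t = 298.755187^(1/0.906)

539.6799 min


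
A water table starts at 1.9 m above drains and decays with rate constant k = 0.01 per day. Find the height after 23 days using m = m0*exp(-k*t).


m = m0 * exp(-k*t)
m = 1.9 * exp(-0.01 * 23)
m = 1.9 * exp(-0.2300)

1.5096 m


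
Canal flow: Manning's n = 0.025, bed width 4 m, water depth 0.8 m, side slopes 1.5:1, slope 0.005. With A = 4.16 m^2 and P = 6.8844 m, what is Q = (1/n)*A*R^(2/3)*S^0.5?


R = A/P = 4.16/6.8844 = 0.604265
Q = (1/0.025) * 4.16 * 0.604265^(2/3) * 0.005^0.5

8.4099 m^3/s


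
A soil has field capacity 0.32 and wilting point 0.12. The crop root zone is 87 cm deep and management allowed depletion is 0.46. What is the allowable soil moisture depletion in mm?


SMD = (FC - PWP) * d * MAD * 10
SMD = (0.32 - 0.12) * 87 * 0.46 * 10
SMD = 0.2000 * 87 * 0.46 * 10

80.0400 mm


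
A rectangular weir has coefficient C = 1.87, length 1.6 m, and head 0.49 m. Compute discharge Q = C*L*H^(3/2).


Q = C * L * H^(3/2) = 1.87 * 1.6 * 0.49^1.5 = 1.87 * 1.6 * 0.343000

1.0263 m^3/s


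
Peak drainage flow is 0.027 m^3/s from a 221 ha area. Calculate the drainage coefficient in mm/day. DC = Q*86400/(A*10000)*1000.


DC = Q * 86400 / (A * 10000) * 1000
DC = 0.027 * 86400 / (221 * 10000) * 1000
DC = 2332800.0000 / 2210000

1.0556 mm/day


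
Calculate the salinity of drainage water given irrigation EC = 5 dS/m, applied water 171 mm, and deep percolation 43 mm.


EC_dw = EC_iw * D_iw / D_dw
EC_dw = 5 * 171 / 43
EC_dw = 855 / 43

19.8837 dS/m


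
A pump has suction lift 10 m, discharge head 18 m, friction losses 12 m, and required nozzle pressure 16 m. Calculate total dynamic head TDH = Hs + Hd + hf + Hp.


TDH = Hs + Hd + hf + Hp = 10 + 18 + 12 + 16 = 56

56 m


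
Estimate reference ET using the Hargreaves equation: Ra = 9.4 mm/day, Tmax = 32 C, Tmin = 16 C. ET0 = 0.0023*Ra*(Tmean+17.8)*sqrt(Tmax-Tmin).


Tmean = (Tmax + Tmin)/2 = (32 + 16)/2 = 24.0
ET0 = 0.0023 * 9.4 * (24.0 + 17.8) * sqrt(32 - 16)
ET0 = 0.0023 * 9.4 * 41.8 * 4.000000

3.6149 mm/day


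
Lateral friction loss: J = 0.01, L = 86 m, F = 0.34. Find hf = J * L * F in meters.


hf = J * L * F = 0.01 * 86 * 0.34 = 0.2924 m

0.2924 m


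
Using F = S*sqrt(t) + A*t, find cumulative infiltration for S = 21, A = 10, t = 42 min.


F = S*sqrt(t) + A*t
F = 21*sqrt(42) + 10*42
F = 21*6.480741 + 420

556.0956 mm


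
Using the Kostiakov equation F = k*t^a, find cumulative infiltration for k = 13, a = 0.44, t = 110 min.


F = k * t^a = 13 * 110^0.44
F = 13 * 7.910661

102.8386 mm


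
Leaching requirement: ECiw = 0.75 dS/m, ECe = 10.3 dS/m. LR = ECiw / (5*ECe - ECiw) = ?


LR = ECiw / (5*ECe - ECiw)
LR = 0.75 / (5*10.3 - 0.75)
LR = 0.75 / 50.7500

0.0148


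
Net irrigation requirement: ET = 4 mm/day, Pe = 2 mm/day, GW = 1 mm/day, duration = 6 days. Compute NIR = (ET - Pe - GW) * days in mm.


Daily deficit = ET - Pe - GW = 4 - 2 - 1 = 1 mm/day
NIR = 1 * 6 = 6 mm

6.0000 mm


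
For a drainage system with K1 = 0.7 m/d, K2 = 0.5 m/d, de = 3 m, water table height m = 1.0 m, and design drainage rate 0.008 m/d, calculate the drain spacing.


S^2 = 8*K2*de*m/q + 4*K1*m^2/q
S^2 = 8*0.5*3*1.0/0.008 + 4*0.7*1.0^2/0.008
S = sqrt(1850.0000)

43.0116 m


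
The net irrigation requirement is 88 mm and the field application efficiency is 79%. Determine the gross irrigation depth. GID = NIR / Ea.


Ea = 79% = 0.79
GID = NIR / Ea = 88 / 0.79 = 111.3924 mm

111.3924 mm


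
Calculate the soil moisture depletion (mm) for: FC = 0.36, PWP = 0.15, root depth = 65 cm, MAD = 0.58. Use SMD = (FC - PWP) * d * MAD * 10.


SMD = (FC - PWP) * d * MAD * 10
SMD = (0.36 - 0.15) * 65 * 0.58 * 10
SMD = 0.2100 * 65 * 0.58 * 10

79.1700 mm


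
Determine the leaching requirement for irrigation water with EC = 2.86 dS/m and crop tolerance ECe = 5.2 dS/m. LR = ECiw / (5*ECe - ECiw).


LR = ECiw / (5*ECe - ECiw)
LR = 2.86 / (5*5.2 - 2.86)
LR = 2.86 / 23.1400

0.1236


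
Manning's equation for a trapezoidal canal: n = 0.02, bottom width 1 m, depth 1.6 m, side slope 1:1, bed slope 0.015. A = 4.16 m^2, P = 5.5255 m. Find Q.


R = A/P = 4.16/5.5255 = 0.752873
Q = (1/0.02) * 4.16 * 0.752873^(2/3) * 0.015^0.5

21.0826 m^3/s


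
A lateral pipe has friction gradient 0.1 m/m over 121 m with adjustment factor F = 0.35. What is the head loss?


hf = J * L * F = 0.1 * 121 * 0.35 = 4.2350 m

4.2350 m


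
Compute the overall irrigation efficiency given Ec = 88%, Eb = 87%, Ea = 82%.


Ec = 0.88, Eb = 0.87, Ea = 0.82
E = 0.88 * 0.87 * 0.82 * 100 = 62.7792%

62.7792 %


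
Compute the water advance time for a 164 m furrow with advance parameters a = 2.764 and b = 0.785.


t = (L/a)^(1/b)
t = (164/2.764)^(1/0.785)
t = 59.334298^(1/0.785)

181.5467 min


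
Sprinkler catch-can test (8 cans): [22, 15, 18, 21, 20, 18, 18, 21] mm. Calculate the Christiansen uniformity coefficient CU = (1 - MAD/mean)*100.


mean = 19.125000 mm
MAD = 1.875000 mm
CU = (1 - 1.875000/19.125000)*100

90.1961 %


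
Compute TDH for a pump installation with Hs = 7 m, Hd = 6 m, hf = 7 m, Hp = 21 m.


TDH = Hs + Hd + hf + Hp = 7 + 6 + 7 + 21 = 41

41 m


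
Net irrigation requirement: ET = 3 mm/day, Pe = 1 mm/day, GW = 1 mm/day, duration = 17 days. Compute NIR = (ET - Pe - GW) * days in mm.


Daily deficit = ET - Pe - GW = 3 - 1 - 1 = 1 mm/day
NIR = 1 * 17 = 17 mm

17.0000 mm


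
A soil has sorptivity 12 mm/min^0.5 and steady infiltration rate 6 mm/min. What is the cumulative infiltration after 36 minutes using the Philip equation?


F = S*sqrt(t) + A*t
F = 12*sqrt(36) + 6*36
F = 12*6.000000 + 216

288.0000 mm


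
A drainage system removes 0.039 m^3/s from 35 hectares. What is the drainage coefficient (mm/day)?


DC = Q * 86400 / (A * 10000) * 1000
DC = 0.039 * 86400 / (35 * 10000) * 1000
DC = 3369600.0000 / 350000

9.6274 mm/day


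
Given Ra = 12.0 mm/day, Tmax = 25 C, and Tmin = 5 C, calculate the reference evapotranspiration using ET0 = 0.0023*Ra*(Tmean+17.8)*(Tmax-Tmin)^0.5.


Tmean = (Tmax + Tmin)/2 = (25 + 5)/2 = 15.0
ET0 = 0.0023 * 12.0 * (15.0 + 17.8) * sqrt(25 - 5)
ET0 = 0.0023 * 12.0 * 32.8 * 4.472136

4.0485 mm/day


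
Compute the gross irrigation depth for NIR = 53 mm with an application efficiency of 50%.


Ea = 50% = 0.5
GID = NIR / Ea = 53 / 0.5 = 106.0000 mm

106.0000 mm


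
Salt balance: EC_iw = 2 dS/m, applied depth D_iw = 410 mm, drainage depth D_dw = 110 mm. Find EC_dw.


EC_dw = EC_iw * D_iw / D_dw
EC_dw = 2 * 410 / 110
EC_dw = 820 / 110

7.4545 dS/m


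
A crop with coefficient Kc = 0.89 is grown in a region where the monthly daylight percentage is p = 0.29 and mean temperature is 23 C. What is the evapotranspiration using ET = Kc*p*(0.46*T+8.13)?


ET = Kc * p * (0.46*T + 8.13)
ET = 0.89 * 0.29 * (0.46*23 + 8.13)
ET = 0.89 * 0.29 * 18.7100

4.8291 mm/day


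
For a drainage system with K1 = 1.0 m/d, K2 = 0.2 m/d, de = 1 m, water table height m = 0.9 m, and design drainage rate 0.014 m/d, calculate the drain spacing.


S^2 = 8*K2*de*m/q + 4*K1*m^2/q
S^2 = 8*0.2*1*0.9/0.014 + 4*1.0*0.9^2/0.014
S = sqrt(334.2857)

18.2835 m


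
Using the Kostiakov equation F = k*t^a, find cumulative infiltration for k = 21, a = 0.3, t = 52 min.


F = k * t^a = 21 * 52^0.3
F = 21 * 3.271907

68.7100 mm


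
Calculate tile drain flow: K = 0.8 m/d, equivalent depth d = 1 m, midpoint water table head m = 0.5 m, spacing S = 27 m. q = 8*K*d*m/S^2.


q = 8*K*d*m/S^2
q = 8*0.8*1*0.5/27^2
q = 3.2000 / 729

0.0044 m/d


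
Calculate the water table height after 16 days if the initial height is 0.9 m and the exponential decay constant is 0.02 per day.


m = m0 * exp(-k*t)
m = 0.9 * exp(-0.02 * 16)
m = 0.9 * exp(-0.3200)

0.6535 m


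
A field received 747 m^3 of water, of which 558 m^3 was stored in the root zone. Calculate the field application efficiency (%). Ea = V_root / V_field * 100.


Ea = V_root / V_field * 100 = 558 / 747 * 100 = 74.6988%

74.6988 %


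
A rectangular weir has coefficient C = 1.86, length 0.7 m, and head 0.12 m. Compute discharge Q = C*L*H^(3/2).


Q = C * L * H^(3/2) = 1.86 * 0.7 * 0.12^1.5 = 1.86 * 0.7 * 0.041569

0.0541 m^3/s


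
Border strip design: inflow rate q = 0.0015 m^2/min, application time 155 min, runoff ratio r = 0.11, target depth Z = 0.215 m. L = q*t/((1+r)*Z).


L = q*t/((1+r)*Z)
L = 0.0015*155/((1+0.11)*0.215)
L = 0.2325/0.23865

0.9742 m


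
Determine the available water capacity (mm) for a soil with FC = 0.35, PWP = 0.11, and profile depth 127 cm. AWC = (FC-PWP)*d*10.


AWC = (FC - PWP) * d * 10
AWC = (0.35 - 0.11) * 127 * 10
AWC = 0.2400 * 127 * 10

304.8000 mm


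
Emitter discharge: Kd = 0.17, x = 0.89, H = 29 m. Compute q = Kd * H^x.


q = Kd * H^x = 0.17 * 29^0.89 = 0.17 * 20.023234

3.4039 L/h


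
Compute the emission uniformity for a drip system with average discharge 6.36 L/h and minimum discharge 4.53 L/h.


EU = (q_min/q_avg)*100 = (4.53/6.36)*100 = 71.2264%

71.2264 %


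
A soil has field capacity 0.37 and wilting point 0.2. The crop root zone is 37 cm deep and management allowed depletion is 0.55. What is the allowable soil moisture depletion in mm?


SMD = (FC - PWP) * d * MAD * 10
SMD = (0.37 - 0.2) * 37 * 0.55 * 10
SMD = 0.1700 * 37 * 0.55 * 10

34.5950 mm


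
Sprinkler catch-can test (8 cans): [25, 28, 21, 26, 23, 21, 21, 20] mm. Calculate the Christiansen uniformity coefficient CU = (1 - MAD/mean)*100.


mean = 23.125000 mm
MAD = 2.406250 mm
CU = (1 - 2.406250/23.125000)*100

89.5946 %


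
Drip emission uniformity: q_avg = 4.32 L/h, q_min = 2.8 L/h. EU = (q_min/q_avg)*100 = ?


EU = (q_min/q_avg)*100 = (2.8/4.32)*100 = 64.8148%

64.8148 %


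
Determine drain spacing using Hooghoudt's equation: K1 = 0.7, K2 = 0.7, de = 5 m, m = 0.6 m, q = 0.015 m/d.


S^2 = 8*K2*de*m/q + 4*K1*m^2/q
S^2 = 8*0.7*5*0.6/0.015 + 4*0.7*0.6^2/0.015
S = sqrt(1187.2000)

34.4558 m


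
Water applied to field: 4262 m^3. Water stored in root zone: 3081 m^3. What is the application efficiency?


Ea = V_root / V_field * 100 = 3081 / 4262 * 100 = 72.2900%

72.2900 %


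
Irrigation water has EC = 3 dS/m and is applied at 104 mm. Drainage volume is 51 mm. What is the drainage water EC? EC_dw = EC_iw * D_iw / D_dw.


EC_dw = EC_iw * D_iw / D_dw
EC_dw = 3 * 104 / 51
EC_dw = 312 / 51

6.1176 dS/m


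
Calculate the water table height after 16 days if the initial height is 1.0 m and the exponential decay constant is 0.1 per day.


m = m0 * exp(-k*t)
m = 1.0 * exp(-0.1 * 16)
m = 1.0 * exp(-1.6000)

0.2019 m


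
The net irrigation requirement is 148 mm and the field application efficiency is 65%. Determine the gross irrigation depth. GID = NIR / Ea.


Ea = 65% = 0.65
GID = NIR / Ea = 148 / 0.65 = 227.6923 mm

227.6923 mm


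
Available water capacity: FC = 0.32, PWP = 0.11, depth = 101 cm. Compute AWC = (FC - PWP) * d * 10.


AWC = (FC - PWP) * d * 10
AWC = (0.32 - 0.11) * 101 * 10
AWC = 0.2100 * 101 * 10

212.1000 mm


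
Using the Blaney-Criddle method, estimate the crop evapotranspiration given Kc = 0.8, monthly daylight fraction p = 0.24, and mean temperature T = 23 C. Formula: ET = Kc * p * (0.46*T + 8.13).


ET = Kc * p * (0.46*T + 8.13)
ET = 0.8 * 0.24 * (0.46*23 + 8.13)
ET = 0.8 * 0.24 * 18.7100

3.5923 mm/day


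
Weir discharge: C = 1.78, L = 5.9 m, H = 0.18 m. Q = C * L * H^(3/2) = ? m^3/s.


Q = C * L * H^(3/2) = 1.78 * 5.9 * 0.18^1.5 = 1.78 * 5.9 * 0.076368

0.8020 m^3/s


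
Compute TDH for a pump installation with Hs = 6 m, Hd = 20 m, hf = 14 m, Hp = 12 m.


TDH = Hs + Hd + hf + Hp = 6 + 20 + 14 + 12 = 52

52 m


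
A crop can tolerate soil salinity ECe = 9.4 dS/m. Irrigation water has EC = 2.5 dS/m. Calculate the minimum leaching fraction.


LR = ECiw / (5*ECe - ECiw)
LR = 2.5 / (5*9.4 - 2.5)
LR = 2.5 / 44.5000

0.0562


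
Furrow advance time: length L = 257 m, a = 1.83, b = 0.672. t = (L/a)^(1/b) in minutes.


t = (L/a)^(1/b)
t = (257/1.83)^(1/0.672)
t = 140.437158^(1/0.672)

1569.1259 min


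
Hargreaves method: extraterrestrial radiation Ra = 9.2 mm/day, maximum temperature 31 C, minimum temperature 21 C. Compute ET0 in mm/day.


Tmean = (Tmax + Tmin)/2 = (31 + 21)/2 = 26.0
ET0 = 0.0023 * 9.2 * (26.0 + 17.8) * sqrt(31 - 21)
ET0 = 0.0023 * 9.2 * 43.8 * 3.162278

2.9308 mm/day


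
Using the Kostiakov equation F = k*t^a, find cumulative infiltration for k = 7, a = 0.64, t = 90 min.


F = k * t^a = 7 * 90^0.64
F = 7 * 17.812103

124.6847 mm


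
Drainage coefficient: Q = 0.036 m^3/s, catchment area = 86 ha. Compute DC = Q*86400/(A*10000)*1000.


DC = Q * 86400 / (A * 10000) * 1000
DC = 0.036 * 86400 / (86 * 10000) * 1000
DC = 3110400.0000 / 860000

3.6167 mm/day


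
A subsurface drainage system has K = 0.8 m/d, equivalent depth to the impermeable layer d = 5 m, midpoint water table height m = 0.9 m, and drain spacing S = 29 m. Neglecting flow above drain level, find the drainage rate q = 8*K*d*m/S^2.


q = 8*K*d*m/S^2
q = 8*0.8*5*0.9/29^2
q = 28.8000 / 841

0.0342 m/d


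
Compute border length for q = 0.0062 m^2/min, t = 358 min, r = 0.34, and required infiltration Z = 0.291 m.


L = q*t/((1+r)*Z)
L = 0.0062*358/((1+0.34)*0.291)
L = 2.2196/0.38994

5.6922 m


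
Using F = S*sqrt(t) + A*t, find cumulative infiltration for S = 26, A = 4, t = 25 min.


F = S*sqrt(t) + A*t
F = 26*sqrt(25) + 4*25
F = 26*5.000000 + 100

230.0000 mm


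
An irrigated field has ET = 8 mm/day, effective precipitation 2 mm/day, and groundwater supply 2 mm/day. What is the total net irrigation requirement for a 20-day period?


Daily deficit = ET - Pe - GW = 8 - 2 - 2 = 4 mm/day
NIR = 4 * 20 = 80 mm

80.0000 mm


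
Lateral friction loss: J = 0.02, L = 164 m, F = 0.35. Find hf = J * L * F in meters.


hf = J * L * F = 0.02 * 164 * 0.35 = 1.1480 m

1.1480 m


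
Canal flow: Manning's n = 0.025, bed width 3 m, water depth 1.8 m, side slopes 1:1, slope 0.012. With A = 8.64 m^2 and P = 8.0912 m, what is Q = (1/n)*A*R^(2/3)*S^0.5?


R = A/P = 8.64/8.0912 = 1.067827
Q = (1/0.025) * 8.64 * 1.067827^(2/3) * 0.012^0.5

39.5517 m^3/s


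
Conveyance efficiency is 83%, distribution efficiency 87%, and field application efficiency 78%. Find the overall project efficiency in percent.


Ec = 0.83, Eb = 0.87, Ea = 0.78
E = 0.83 * 0.87 * 0.78 * 100 = 56.3238%

56.3238 %


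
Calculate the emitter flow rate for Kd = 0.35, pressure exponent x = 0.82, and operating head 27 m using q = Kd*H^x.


q = Kd * H^x = 0.35 * 27^0.82 = 0.35 * 14.918264

5.2214 L/h


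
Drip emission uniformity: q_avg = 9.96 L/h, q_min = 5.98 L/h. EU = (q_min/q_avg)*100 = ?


EU = (q_min/q_avg)*100 = (5.98/9.96)*100 = 60.0402%

60.0402 %


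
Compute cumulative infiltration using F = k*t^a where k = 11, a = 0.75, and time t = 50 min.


F = k * t^a = 11 * 50^0.75
F = 11 * 18.803015

206.8332 mm


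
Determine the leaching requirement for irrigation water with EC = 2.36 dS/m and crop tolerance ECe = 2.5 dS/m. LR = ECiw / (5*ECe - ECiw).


LR = ECiw / (5*ECe - ECiw)
LR = 2.36 / (5*2.5 - 2.36)
LR = 2.36 / 10.1400

0.2327


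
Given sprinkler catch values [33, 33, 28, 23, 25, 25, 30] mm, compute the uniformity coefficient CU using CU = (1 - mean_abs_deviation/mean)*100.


mean = 28.142857 mm
MAD = 3.306122 mm
CU = (1 - 3.306122/28.142857)*100

88.2524 %


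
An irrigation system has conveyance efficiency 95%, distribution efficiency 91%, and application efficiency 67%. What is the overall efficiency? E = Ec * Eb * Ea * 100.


Ec = 0.95, Eb = 0.91, Ea = 0.67
E = 0.95 * 0.91 * 0.67 * 100 = 57.9215%

57.9215 %


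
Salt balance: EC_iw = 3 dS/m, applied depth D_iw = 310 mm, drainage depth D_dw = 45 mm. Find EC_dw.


EC_dw = EC_iw * D_iw / D_dw
EC_dw = 3 * 310 / 45
EC_dw = 930 / 45

20.6667 dS/m


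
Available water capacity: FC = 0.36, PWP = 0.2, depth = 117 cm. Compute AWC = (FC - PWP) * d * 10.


AWC = (FC - PWP) * d * 10
AWC = (0.36 - 0.2) * 117 * 10
AWC = 0.1600 * 117 * 10

187.2000 mm


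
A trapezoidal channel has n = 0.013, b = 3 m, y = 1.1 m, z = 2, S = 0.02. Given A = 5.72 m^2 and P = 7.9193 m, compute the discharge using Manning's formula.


R = A/P = 5.72/7.9193 = 0.722286
Q = (1/0.013) * 5.72 * 0.722286^(2/3) * 0.02^0.5

50.0926 m^3/s


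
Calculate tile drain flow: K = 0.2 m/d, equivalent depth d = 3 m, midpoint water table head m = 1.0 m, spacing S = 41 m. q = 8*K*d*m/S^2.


q = 8*K*d*m/S^2
q = 8*0.2*3*1.0/41^2
q = 4.8000 / 1681

0.0029 m/d


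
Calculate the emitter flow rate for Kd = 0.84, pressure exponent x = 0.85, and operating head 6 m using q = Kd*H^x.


q = Kd * H^x = 0.84 * 6^0.85 = 0.84 * 4.585942

3.8522 L/h


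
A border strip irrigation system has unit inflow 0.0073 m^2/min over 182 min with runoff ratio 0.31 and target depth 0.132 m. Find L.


L = q*t/((1+r)*Z)
L = 0.0073*182/((1+0.31)*0.132)
L = 1.3286/0.17292

7.6833 m


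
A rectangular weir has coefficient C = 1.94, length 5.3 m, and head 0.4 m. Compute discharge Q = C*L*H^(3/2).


Q = C * L * H^(3/2) = 1.94 * 5.3 * 0.4^1.5 = 1.94 * 5.3 * 0.252982

2.6012 m^3/s


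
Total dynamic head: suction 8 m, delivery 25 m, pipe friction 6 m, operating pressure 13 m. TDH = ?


TDH = Hs + Hd + hf + Hp = 8 + 25 + 6 + 13 = 52

52 m


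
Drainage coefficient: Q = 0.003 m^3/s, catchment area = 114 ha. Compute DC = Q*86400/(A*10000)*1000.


DC = Q * 86400 / (A * 10000) * 1000
DC = 0.003 * 86400 / (114 * 10000) * 1000
DC = 259200.0000 / 1140000

0.2274 mm/day


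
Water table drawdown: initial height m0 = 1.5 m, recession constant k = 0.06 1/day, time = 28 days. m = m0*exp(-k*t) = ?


m = m0 * exp(-k*t)
m = 1.5 * exp(-0.06 * 28)
m = 1.5 * exp(-1.6800)

0.2796 m


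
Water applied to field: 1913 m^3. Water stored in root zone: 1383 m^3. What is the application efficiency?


Ea = V_root / V_field * 100 = 1383 / 1913 * 100 = 72.2948%

72.2948 %


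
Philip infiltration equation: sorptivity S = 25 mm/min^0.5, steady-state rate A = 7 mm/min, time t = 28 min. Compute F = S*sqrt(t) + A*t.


F = S*sqrt(t) + A*t
F = 25*sqrt(28) + 7*28
F = 25*5.291503 + 196

328.2876 mm


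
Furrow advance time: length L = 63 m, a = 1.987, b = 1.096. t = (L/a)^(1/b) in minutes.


t = (L/a)^(1/b)
t = (63/1.987)^(1/1.096)
t = 31.706090^(1/1.096)

23.4237 min


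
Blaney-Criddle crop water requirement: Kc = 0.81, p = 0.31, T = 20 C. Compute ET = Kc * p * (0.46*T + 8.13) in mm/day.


ET = Kc * p * (0.46*T + 8.13)
ET = 0.81 * 0.31 * (0.46*20 + 8.13)
ET = 0.81 * 0.31 * 17.3300

4.3516 mm/day


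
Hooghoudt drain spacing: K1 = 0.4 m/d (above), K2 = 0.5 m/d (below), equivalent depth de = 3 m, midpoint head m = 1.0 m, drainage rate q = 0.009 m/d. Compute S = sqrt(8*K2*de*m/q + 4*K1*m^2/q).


S^2 = 8*K2*de*m/q + 4*K1*m^2/q
S^2 = 8*0.5*3*1.0/0.009 + 4*0.4*1.0^2/0.009
S = sqrt(1511.1111)

38.8730 m


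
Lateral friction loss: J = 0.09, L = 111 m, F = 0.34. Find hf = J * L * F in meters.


hf = J * L * F = 0.09 * 111 * 0.34 = 3.3966 m

3.3966 m


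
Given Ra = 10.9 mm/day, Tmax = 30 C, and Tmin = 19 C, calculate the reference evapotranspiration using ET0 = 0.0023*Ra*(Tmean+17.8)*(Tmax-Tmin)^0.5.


Tmean = (Tmax + Tmin)/2 = (30 + 19)/2 = 24.5
ET0 = 0.0023 * 10.9 * (24.5 + 17.8) * sqrt(30 - 19)
ET0 = 0.0023 * 10.9 * 42.3 * 3.316625

3.5172 mm/day


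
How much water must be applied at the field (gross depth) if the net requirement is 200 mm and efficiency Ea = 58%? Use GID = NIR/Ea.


Ea = 58% = 0.58
GID = NIR / Ea = 200 / 0.58 = 344.8276 mm

344.8276 mm


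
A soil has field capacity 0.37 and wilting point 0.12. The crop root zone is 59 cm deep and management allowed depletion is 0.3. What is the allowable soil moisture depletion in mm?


SMD = (FC - PWP) * d * MAD * 10
SMD = (0.37 - 0.12) * 59 * 0.3 * 10
SMD = 0.2500 * 59 * 0.3 * 10

44.2500 mm


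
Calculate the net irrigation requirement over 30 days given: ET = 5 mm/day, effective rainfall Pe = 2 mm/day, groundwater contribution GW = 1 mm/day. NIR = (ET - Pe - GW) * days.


Daily deficit = ET - Pe - GW = 5 - 2 - 1 = 2 mm/day
NIR = 2 * 30 = 60 mm

60.0000 mm


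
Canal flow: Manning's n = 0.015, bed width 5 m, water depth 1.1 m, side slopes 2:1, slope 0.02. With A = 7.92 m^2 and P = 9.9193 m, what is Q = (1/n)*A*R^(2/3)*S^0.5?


R = A/P = 7.92/9.9193 = 0.798443
Q = (1/0.015) * 7.92 * 0.798443^(2/3) * 0.02^0.5

64.2655 m^3/s


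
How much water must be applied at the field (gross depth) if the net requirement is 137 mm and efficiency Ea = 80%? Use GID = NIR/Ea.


Ea = 80% = 0.8
GID = NIR / Ea = 137 / 0.8 = 171.2500 mm

171.2500 mm


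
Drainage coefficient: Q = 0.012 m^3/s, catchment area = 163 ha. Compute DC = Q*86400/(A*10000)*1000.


DC = Q * 86400 / (A * 10000) * 1000
DC = 0.012 * 86400 / (163 * 10000) * 1000
DC = 1036800.0000 / 1630000

0.6361 mm/day


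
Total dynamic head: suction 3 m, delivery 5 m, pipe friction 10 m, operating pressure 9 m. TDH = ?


TDH = Hs + Hd + hf + Hp = 3 + 5 + 10 + 9 = 27

27 m


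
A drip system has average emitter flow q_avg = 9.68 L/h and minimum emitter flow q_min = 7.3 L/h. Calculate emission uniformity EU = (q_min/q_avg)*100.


EU = (q_min/q_avg)*100 = (7.3/9.68)*100 = 75.4132%

75.4132 %


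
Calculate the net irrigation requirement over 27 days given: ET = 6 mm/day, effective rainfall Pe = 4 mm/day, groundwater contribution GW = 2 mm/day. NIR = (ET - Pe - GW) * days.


Daily deficit = ET - Pe - GW = 6 - 4 - 2 = 0 mm/day
NIR = 0 * 27 = 0 mm

0 mm


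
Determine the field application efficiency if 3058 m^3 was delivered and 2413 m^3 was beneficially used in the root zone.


Ea = V_root / V_field * 100 = 2413 / 3058 * 100 = 78.9078%

78.9078 %


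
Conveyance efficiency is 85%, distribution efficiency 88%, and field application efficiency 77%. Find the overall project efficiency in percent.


Ec = 0.85, Eb = 0.88, Ea = 0.77
E = 0.85 * 0.88 * 0.77 * 100 = 57.5960%

57.5960 %


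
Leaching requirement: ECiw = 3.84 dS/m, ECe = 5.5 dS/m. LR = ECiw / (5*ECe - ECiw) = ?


LR = ECiw / (5*ECe - ECiw)
LR = 3.84 / (5*5.5 - 3.84)
LR = 3.84 / 23.6600

0.1623


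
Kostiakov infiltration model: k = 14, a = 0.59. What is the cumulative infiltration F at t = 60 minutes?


F = k * t^a = 14 * 60^0.59
F = 14 * 11.197195

156.7607 mm


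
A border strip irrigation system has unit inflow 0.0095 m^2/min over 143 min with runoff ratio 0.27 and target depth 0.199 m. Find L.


L = q*t/((1+r)*Z)
L = 0.0095*143/((1+0.27)*0.199)
L = 1.3585/0.25273

5.3753 m


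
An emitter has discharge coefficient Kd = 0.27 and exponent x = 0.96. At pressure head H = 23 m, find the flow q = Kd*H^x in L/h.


q = Kd * H^x = 0.27 * 23^0.96 = 0.27 * 20.288910

5.4780 L/h


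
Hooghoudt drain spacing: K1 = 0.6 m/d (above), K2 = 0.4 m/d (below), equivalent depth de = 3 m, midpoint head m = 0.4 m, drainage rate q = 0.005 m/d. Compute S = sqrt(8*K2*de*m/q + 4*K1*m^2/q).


S^2 = 8*K2*de*m/q + 4*K1*m^2/q
S^2 = 8*0.4*3*0.4/0.005 + 4*0.6*0.4^2/0.005
S = sqrt(844.8000)

29.0654 m


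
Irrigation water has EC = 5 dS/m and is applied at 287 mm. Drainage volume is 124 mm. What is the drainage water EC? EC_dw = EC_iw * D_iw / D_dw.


EC_dw = EC_iw * D_iw / D_dw
EC_dw = 5 * 287 / 124
EC_dw = 1435 / 124

11.5726 dS/m


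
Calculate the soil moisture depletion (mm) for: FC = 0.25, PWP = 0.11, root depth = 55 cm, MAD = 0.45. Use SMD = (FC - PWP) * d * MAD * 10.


SMD = (FC - PWP) * d * MAD * 10
SMD = (0.25 - 0.11) * 55 * 0.45 * 10
SMD = 0.1400 * 55 * 0.45 * 10

34.6500 mm


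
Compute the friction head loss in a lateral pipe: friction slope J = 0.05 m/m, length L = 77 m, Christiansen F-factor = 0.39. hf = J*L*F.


hf = J * L * F = 0.05 * 77 * 0.39 = 1.5015 m

1.5015 m


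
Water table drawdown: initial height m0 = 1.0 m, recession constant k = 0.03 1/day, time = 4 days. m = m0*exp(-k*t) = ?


m = m0 * exp(-k*t)
m = 1.0 * exp(-0.03 * 4)
m = 1.0 * exp(-0.1200)

0.8869 m


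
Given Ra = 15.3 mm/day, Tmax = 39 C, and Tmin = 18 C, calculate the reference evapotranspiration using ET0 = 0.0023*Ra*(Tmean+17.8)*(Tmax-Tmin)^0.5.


Tmean = (Tmax + Tmin)/2 = (39 + 18)/2 = 28.5
ET0 = 0.0023 * 15.3 * (28.5 + 17.8) * sqrt(39 - 18)
ET0 = 0.0023 * 15.3 * 46.3 * 4.582576

7.4664 mm/day


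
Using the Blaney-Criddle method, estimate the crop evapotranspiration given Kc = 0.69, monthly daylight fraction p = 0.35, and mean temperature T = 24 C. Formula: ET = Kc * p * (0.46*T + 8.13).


ET = Kc * p * (0.46*T + 8.13)
ET = 0.69 * 0.35 * (0.46*24 + 8.13)
ET = 0.69 * 0.35 * 19.1700

4.6296 mm/day


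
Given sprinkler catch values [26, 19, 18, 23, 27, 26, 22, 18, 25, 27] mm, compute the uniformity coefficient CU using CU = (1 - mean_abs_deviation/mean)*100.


mean = 23.100000 mm
MAD = 3.100000 mm
CU = (1 - 3.100000/23.100000)*100

86.5801 %


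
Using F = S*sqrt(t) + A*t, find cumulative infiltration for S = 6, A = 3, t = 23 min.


F = S*sqrt(t) + A*t
F = 6*sqrt(23) + 3*23
F = 6*4.795832 + 69

97.7750 mm


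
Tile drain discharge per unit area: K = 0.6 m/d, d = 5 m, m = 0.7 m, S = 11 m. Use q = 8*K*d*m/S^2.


q = 8*K*d*m/S^2
q = 8*0.6*5*0.7/11^2
q = 16.8000 / 121

0.1388 m/d


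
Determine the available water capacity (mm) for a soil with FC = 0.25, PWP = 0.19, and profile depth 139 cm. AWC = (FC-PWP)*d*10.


AWC = (FC - PWP) * d * 10
AWC = (0.25 - 0.19) * 139 * 10
AWC = 0.0600 * 139 * 10

83.4000 mm


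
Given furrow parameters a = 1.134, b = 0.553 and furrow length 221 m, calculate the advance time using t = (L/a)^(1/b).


t = (L/a)^(1/b)
t = (221/1.134)^(1/0.553)
t = 194.885362^(1/0.553)

13824.5048 min


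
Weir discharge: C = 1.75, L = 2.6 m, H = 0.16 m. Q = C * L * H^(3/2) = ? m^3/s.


Q = C * L * H^(3/2) = 1.75 * 2.6 * 0.16^1.5 = 1.75 * 2.6 * 0.064000

0.2912 m^3/s


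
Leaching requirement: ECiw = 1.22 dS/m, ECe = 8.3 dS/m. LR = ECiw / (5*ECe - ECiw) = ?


LR = ECiw / (5*ECe - ECiw)
LR = 1.22 / (5*8.3 - 1.22)
LR = 1.22 / 40.2800

0.0303


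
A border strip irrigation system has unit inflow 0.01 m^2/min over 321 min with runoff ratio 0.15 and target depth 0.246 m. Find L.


L = q*t/((1+r)*Z)
L = 0.01*321/((1+0.15)*0.246)
L = 3.21/0.2829

11.3468 m


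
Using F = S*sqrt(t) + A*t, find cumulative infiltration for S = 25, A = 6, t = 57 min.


F = S*sqrt(t) + A*t
F = 25*sqrt(57) + 6*57
F = 25*7.549834 + 342

530.7459 mm


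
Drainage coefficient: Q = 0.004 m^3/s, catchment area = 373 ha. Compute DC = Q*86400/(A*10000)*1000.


DC = Q * 86400 / (A * 10000) * 1000
DC = 0.004 * 86400 / (373 * 10000) * 1000
DC = 345600.0000 / 3730000

0.0927 mm/day


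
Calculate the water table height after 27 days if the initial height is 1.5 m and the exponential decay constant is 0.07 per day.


m = m0 * exp(-k*t)
m = 1.5 * exp(-0.07 * 27)
m = 1.5 * exp(-1.8900)

0.2266 m


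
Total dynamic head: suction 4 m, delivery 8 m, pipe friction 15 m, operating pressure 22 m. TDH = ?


TDH = Hs + Hd + hf + Hp = 4 + 8 + 15 + 22 = 49

49 m


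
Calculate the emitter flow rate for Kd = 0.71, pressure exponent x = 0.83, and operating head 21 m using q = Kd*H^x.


q = Kd * H^x = 0.71 * 21^0.83 = 0.71 * 12.515322

8.8859 L/h


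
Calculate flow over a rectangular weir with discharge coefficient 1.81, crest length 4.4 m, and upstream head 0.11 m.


Q = C * L * H^(3/2) = 1.81 * 4.4 * 0.11^1.5 = 1.81 * 4.4 * 0.036483

0.2906 m^3/s


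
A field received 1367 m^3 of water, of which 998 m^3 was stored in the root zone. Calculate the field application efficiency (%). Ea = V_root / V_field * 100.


Ea = V_root / V_field * 100 = 998 / 1367 * 100 = 73.0066%

73.0066 %


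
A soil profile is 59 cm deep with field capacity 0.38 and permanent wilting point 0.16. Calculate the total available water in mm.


AWC = (FC - PWP) * d * 10
AWC = (0.38 - 0.16) * 59 * 10
AWC = 0.2200 * 59 * 10

129.8000 mm


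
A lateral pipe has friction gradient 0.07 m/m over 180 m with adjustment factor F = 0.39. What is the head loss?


hf = J * L * F = 0.07 * 180 * 0.39 = 4.9140 m

4.9140 m


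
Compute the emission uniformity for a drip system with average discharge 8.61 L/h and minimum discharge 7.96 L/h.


EU = (q_min/q_avg)*100 = (7.96/8.61)*100 = 92.4506%

92.4506 %


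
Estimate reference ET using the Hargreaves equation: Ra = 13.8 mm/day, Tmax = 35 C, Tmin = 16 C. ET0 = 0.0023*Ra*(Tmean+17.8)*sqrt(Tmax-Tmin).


Tmean = (Tmax + Tmin)/2 = (35 + 16)/2 = 25.5
ET0 = 0.0023 * 13.8 * (25.5 + 17.8) * sqrt(35 - 16)
ET0 = 0.0023 * 13.8 * 43.3 * 4.358899

5.9906 mm/day


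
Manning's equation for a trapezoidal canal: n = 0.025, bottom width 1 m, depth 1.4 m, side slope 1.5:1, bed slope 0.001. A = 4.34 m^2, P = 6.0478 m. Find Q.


R = A/P = 4.34/6.0478 = 0.717616
Q = (1/0.025) * 4.34 * 0.717616^(2/3) * 0.001^0.5

4.4003 m^3/s


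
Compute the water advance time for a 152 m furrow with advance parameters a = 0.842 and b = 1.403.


t = (L/a)^(1/b)
t = (152/0.842)^(1/1.403)
t = 180.522565^(1/1.403)

40.5846 min


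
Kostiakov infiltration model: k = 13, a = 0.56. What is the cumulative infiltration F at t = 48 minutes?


F = k * t^a = 13 * 48^0.56
F = 13 * 8.739671

113.6157 mm


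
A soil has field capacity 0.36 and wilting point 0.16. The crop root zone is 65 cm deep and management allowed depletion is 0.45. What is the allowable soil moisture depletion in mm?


SMD = (FC - PWP) * d * MAD * 10
SMD = (0.36 - 0.16) * 65 * 0.45 * 10
SMD = 0.2000 * 65 * 0.45 * 10

58.5000 mm


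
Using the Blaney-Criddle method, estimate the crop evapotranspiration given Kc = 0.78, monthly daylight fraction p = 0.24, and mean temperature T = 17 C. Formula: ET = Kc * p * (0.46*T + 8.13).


ET = Kc * p * (0.46*T + 8.13)
ET = 0.78 * 0.24 * (0.46*17 + 8.13)
ET = 0.78 * 0.24 * 15.9500

2.9858 mm/day


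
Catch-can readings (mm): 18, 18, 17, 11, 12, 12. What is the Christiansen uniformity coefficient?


mean = 14.666667 mm
MAD = 3.000000 mm
CU = (1 - 3.000000/14.666667)*100

79.5455 %


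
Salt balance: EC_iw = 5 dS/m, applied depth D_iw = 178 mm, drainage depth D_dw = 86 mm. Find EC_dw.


EC_dw = EC_iw * D_iw / D_dw
EC_dw = 5 * 178 / 86
EC_dw = 890 / 86

10.3488 dS/m


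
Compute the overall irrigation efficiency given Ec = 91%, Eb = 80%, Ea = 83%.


Ec = 0.91, Eb = 0.8, Ea = 0.83
E = 0.91 * 0.8 * 0.83 * 100 = 60.4240%

60.4240 %


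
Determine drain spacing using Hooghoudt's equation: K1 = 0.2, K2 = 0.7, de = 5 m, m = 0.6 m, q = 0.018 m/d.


S^2 = 8*K2*de*m/q + 4*K1*m^2/q
S^2 = 8*0.7*5*0.6/0.018 + 4*0.2*0.6^2/0.018
S = sqrt(949.3333)

30.8113 m


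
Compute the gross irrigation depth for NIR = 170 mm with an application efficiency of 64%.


Ea = 64% = 0.64
GID = NIR / Ea = 170 / 0.64 = 265.6250 mm

265.6250 mm


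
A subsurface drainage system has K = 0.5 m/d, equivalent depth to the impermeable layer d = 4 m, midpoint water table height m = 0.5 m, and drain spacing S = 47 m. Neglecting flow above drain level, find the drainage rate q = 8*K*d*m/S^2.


q = 8*K*d*m/S^2
q = 8*0.5*4*0.5/47^2
q = 8.0000 / 2209

0.0036 m/d


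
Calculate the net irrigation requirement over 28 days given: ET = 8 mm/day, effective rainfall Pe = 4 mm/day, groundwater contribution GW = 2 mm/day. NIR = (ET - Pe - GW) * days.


Daily deficit = ET - Pe - GW = 8 - 4 - 2 = 2 mm/day
NIR = 2 * 28 = 56 mm

56.0000 mm


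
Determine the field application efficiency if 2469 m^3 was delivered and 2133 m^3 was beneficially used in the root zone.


Ea = V_root / V_field * 100 = 2133 / 2469 * 100 = 86.3913%

86.3913 %


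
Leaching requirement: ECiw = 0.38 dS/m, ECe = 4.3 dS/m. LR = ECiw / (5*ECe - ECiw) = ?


LR = ECiw / (5*ECe - ECiw)
LR = 0.38 / (5*4.3 - 0.38)
LR = 0.38 / 21.1200

0.0180


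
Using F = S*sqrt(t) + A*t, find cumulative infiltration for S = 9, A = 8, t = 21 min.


F = S*sqrt(t) + A*t
F = 9*sqrt(21) + 8*21
F = 9*4.582576 + 168

209.2432 mm


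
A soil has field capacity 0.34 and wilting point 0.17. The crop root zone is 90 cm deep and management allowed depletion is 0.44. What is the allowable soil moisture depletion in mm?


SMD = (FC - PWP) * d * MAD * 10
SMD = (0.34 - 0.17) * 90 * 0.44 * 10
SMD = 0.1700 * 90 * 0.44 * 10

67.3200 mm


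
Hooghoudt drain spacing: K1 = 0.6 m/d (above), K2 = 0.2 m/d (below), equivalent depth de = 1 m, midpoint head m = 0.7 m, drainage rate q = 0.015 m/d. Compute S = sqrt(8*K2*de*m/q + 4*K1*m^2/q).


S^2 = 8*K2*de*m/q + 4*K1*m^2/q
S^2 = 8*0.2*1*0.7/0.015 + 4*0.6*0.7^2/0.015
S = sqrt(153.0667)

12.3720 m


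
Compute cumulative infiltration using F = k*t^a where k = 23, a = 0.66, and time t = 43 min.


F = k * t^a = 23 * 43^0.66
F = 23 * 11.969863

275.3068 mm


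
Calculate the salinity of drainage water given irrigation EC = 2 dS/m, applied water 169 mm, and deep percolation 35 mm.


EC_dw = EC_iw * D_iw / D_dw
EC_dw = 2 * 169 / 35
EC_dw = 338 / 35

9.6571 dS/m


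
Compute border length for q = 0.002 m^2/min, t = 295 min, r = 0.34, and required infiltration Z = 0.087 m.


L = q*t/((1+r)*Z)
L = 0.002*295/((1+0.34)*0.087)
L = 0.59/0.11658

5.0609 m


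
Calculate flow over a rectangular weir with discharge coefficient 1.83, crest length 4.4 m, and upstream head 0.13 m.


Q = C * L * H^(3/2) = 1.83 * 4.4 * 0.13^1.5 = 1.83 * 4.4 * 0.046872

0.3774 m^3/s


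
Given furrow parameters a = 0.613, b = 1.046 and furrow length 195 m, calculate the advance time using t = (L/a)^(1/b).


t = (L/a)^(1/b)
t = (195/0.613)^(1/1.046)
t = 318.107667^(1/1.046)

246.8984 min


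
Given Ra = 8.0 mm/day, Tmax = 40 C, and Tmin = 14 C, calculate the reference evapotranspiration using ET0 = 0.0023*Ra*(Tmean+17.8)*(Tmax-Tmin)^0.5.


Tmean = (Tmax + Tmin)/2 = (40 + 14)/2 = 27.0
ET0 = 0.0023 * 8.0 * (27.0 + 17.8) * sqrt(40 - 14)
ET0 = 0.0023 * 8.0 * 44.8 * 5.099020

4.2032 mm/day


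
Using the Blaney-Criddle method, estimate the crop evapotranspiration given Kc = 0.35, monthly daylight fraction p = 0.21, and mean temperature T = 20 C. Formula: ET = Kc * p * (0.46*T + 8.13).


ET = Kc * p * (0.46*T + 8.13)
ET = 0.35 * 0.21 * (0.46*20 + 8.13)
ET = 0.35 * 0.21 * 17.3300

1.2738 mm/day


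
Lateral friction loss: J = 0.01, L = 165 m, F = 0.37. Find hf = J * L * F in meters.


hf = J * L * F = 0.01 * 165 * 0.37 = 0.6105 m

0.6105 m


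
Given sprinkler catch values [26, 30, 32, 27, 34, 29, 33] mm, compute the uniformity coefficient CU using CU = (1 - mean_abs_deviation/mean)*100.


mean = 30.142857 mm
MAD = 2.448980 mm
CU = (1 - 2.448980/30.142857)*100

91.8754 %


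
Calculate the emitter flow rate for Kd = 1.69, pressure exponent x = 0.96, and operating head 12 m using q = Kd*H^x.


q = Kd * H^x = 1.69 * 12^0.96 = 1.69 * 10.864606

18.3612 L/h


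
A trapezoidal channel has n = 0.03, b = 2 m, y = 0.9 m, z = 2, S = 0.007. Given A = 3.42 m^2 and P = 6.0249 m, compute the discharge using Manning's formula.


R = A/P = 3.42/6.0249 = 0.567644
Q = (1/0.03) * 3.42 * 0.567644^(2/3) * 0.007^0.5

6.5389 m^3/s


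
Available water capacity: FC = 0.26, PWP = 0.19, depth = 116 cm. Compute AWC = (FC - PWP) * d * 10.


AWC = (FC - PWP) * d * 10
AWC = (0.26 - 0.19) * 116 * 10
AWC = 0.0700 * 116 * 10

81.2000 mm


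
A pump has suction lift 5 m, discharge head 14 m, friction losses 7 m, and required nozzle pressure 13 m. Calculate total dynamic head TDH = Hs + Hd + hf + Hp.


TDH = Hs + Hd + hf + Hp = 5 + 14 + 7 + 13 = 39

39 m


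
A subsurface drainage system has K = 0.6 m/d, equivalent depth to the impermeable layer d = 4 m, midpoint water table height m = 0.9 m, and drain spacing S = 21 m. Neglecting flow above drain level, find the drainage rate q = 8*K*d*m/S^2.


q = 8*K*d*m/S^2
q = 8*0.6*4*0.9/21^2
q = 17.2800 / 441

0.0392 m/d


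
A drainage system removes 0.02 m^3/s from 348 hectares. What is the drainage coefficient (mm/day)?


DC = Q * 86400 / (A * 10000) * 1000
DC = 0.02 * 86400 / (348 * 10000) * 1000
DC = 1728000.0000 / 3480000

0.4966 mm/day


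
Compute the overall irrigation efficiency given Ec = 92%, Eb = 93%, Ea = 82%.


Ec = 0.92, Eb = 0.93, Ea = 0.82
E = 0.92 * 0.93 * 0.82 * 100 = 70.1592%

70.1592 %


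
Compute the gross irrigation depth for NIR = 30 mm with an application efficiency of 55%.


Ea = 55% = 0.55
GID = NIR / Ea = 30 / 0.55 = 54.5455 mm

54.5455 mm


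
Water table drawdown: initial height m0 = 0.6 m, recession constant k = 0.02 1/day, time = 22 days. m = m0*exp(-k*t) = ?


m = m0 * exp(-k*t)
m = 0.6 * exp(-0.02 * 22)
m = 0.6 * exp(-0.4400)

0.3864 m


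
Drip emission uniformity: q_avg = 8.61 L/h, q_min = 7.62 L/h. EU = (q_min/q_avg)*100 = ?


EU = (q_min/q_avg)*100 = (7.62/8.61)*100 = 88.5017%

88.5017 %


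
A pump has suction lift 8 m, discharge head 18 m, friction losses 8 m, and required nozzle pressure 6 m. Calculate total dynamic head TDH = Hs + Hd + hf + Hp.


TDH = Hs + Hd + hf + Hp = 8 + 18 + 8 + 6 = 40

40 m


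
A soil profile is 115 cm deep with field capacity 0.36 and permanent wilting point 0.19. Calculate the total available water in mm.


AWC = (FC - PWP) * d * 10
AWC = (0.36 - 0.19) * 115 * 10
AWC = 0.1700 * 115 * 10

195.5000 mm


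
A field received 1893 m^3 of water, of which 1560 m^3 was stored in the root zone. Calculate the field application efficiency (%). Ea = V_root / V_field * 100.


Ea = V_root / V_field * 100 = 1560 / 1893 * 100 = 82.4089%

82.4089 %


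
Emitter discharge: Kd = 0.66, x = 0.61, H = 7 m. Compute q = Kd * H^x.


q = Kd * H^x = 0.66 * 7^0.61 = 0.66 * 3.277252

2.1630 L/h


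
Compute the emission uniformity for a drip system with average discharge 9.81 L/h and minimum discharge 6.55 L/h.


EU = (q_min/q_avg)*100 = (6.55/9.81)*100 = 66.7686%

66.7686 %
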